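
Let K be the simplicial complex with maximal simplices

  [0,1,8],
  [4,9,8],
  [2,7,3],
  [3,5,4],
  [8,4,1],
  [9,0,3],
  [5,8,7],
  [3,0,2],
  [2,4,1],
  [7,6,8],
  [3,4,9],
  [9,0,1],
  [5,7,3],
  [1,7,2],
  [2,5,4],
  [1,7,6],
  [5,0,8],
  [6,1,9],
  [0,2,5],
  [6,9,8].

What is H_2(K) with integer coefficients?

H_2 = 0.

Order the vertices as 0 < 1 < 2 < 3 < 4 < 5 < 6 < 7 < 8 < 9. Listing each simplex with vertices in this order, K has dimension 2 with simplices:

  0-simplices (10): [0], [1], [2], [3], [4], [5], [6], [7], [8], [9]
  1-simplices (30): (30 of them)
  2-simplices (20): (20 of them)

giving chain groups C_0 ≅ Z^10, C_1 ≅ Z^30, C_2 ≅ Z^20.

The boundary map ∂_1: C_1 → C_0 maps an edge to its endpoints' difference, ∂[p,q] = q − p. For instance
  ∂[1,6] = [6] − [1].
As a 10×30 matrix over Z this has rank 9, with invariant factors (1,1,1,1,1,1,1,1,1).

∂_2: C_2 → C_1 sends each 2-simplex [p,q,r] to [q,r] − [p,r] + [p,q]. For instance
  ∂[0,5,8] = [5,8] − [0,8] + [0,5],
  ∂[3,5,7] = [5,7] − [3,7] + [3,5].
This gives a 30×20 integer matrix of rank 20; reducing to Smith normal form yields diagonal entries (1,1,1,1,1,1,1,1,1,1,1,1,1,1,1,1,1,1,1,2).

Computing H_k = (kernel of ∂_k) / (image of ∂_{k+1}):

  H_2: rank ker ∂_2 − rank ∂_3 = (20 − 20) − 0 = 0, and there is no ∂_3, so H_2 ≅ 0.

(K is a triangulation of the Klein bottle.)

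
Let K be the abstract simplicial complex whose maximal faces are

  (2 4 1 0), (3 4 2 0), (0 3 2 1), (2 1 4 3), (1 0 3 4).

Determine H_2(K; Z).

Fix the vertex order 0 < 1 < 2 < 3 < 4 and write every simplex with vertices in increasing order. Then dim K = 3 and the simplices of K are:

  0-simplices (5): [0], [1], [2], [3], [4]
  1-simplices (10): [0,1], [0,2], [0,3], [0,4], [1,2], [1,3], [1,4], [2,3], [2,4], [3,4]
  2-simplices (10): [0,1,2], [0,1,3], [0,1,4], [0,2,3], [0,2,4], [0,3,4], [1,2,3], [1,2,4], [1,3,4], [2,3,4]
  3-simplices (5): [0,1,2,3], [0,1,2,4], [0,1,3,4], [0,2,3,4], [1,2,3,4]

Hence C_0 ≅ Z^5, C_1 ≅ Z^10, C_2 ≅ Z^10, C_3 ≅ Z^5.

The boundary map ∂_1: C_1 → C_0 sends each edge [p,q] (with p < q) to q − p. For instance
  ∂[0,2] = [2] − [0].
The resulting 5×10 matrix has rank 4, and its Smith normal form has invariant factors (1,1,1,1).

∂_2: C_2 → C_1 sends each 2-simplex [p,q,r] to [q,r] − [p,r] + [p,q]. For instance
  ∂[0,3,4] = [3,4] − [0,4] + [0,3],
  ∂[0,1,2] = [1,2] − [0,2] + [0,1].
This gives a 10×10 integer matrix of rank 6; reducing to Smith normal form yields diagonal entries (1,1,1,1,1,1).

∂_3: C_3 → C_2 sends each 3-simplex σ to the alternating sum Σ_i (−1)^i (σ with its i-th vertex removed). For instance
  ∂[0,1,2,3] = [1,2,3] − [0,2,3] + [0,1,3] − [0,1,2],
  ∂[0,1,3,4] = [1,3,4] − [0,3,4] + [0,1,4] − [0,1,3].
This gives a 10×5 integer matrix of rank 4; reducing to Smith normal form yields diagonal entries (1,1,1,1).

Computing H_k = (kernel of ∂_k) / (image of ∂_{k+1}):

  H_2: rank ker ∂_2 − rank ∂_3 = (10 − 6) − 4 = 0, and the invariant factors of ∂_3 are all 1, so H_2 = 0.

H_2 = 0.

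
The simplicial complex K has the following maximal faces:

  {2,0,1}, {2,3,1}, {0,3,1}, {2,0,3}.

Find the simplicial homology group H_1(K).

H_1 = 0.

Order the vertices as 0 < 1 < 2 < 3. Listing each simplex with vertices in this order, K has dimension 2 with simplices:

  0-simplices (4): [0], [1], [2], [3]
  1-simplices (6): [0,1], [0,2], [0,3], [1,2], [1,3], [2,3]
  2-simplices (4): [0,1,2], [0,1,3], [0,2,3], [1,2,3]

Hence C_0 ≅ Z^4, C_1 ≅ Z^6, C_2 ≅ Z^4.

The boundary map ∂_1: C_1 → C_0 sends each edge [p,q] (with p < q) to q − p.
The resulting 4×6 matrix has rank 3, and its Smith normal form has invariant factors (1,1,1).

∂_2: C_2 → C_1 sends each 2-simplex [p,q,r] to [q,r] − [p,r] + [p,q]. For instance
  ∂[1,2,3] = [2,3] − [1,3] + [1,2],
  ∂[0,1,2] = [1,2] − [0,2] + [0,1].
As a 6×4 matrix over Z this has rank 3, with invariant factors (1,1,1).

Now H_k = ker ∂_k / im ∂_{k+1}, so:

  H_1: rank ker ∂_1 − rank ∂_2 = (6 − 3) − 3 = 0, and the invariant factors of ∂_2 are all 1, so H_1 = 0.

(K is a triangulation of the 2-sphere S^2.)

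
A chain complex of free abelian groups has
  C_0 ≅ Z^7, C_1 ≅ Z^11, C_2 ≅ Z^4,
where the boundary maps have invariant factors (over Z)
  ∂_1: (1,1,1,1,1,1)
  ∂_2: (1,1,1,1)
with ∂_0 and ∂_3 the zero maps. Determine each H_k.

H_0: b_0 = 7 − 0 − 6 = 1; torsion from ∂_1 factors > 1: none. So H_0 = Z.
H_1: b_1 = 11 − 6 − 4 = 1; torsion from ∂_2 factors > 1: none. So H_1 = Z.
H_2: b_2 = 4 − 4 − 0 = 0; torsion from ∂_3 factors > 1: none. So H_2 = 0.

H_0 = Z,  H_1 = Z,  H_2 = 0.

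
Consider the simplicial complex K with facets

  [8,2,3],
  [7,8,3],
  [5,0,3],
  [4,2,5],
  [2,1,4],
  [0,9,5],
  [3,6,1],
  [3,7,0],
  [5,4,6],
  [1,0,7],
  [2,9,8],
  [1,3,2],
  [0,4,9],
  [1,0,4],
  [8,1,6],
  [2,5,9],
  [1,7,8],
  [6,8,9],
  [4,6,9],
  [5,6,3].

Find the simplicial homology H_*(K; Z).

K has 10 vertices, 30 edges, 20 triangles.
rank ∂_0 = 0, rank ∂_1 = 9 ⇒ b_0 = 10 − 0 − 9 = 1; all invariant factors of ∂_1 are 1 so no torsion. So H_0 = Z.
rank ∂_1 = 9, rank ∂_2 = 20 ⇒ b_1 = 30 − 9 − 20 = 1; ∂_2 has invariant factor(s) [2] giving torsion. So H_1 = Z ⊕ Z/2.
rank ∂_2 = 20, rank ∂_3 = 0 ⇒ b_2 = 20 − 20 − 0 = 0. So H_2 = 0.

H_0 ≅ Z,  H_1 ≅ Z ⊕ Z/2,  H_2 = 0.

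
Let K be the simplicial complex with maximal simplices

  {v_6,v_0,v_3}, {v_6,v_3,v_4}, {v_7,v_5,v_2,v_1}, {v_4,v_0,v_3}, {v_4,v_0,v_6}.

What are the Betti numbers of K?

b_0 = 2, b_1 = 0, b_2 = 1, b_3 = 0.

We work with the vertex ordering v_0 < v_1 < v_2 < v_3 < v_4 < v_5 < v_6 < v_7. The simplices of K, each written with vertices in increasing order, are:

  0-simplices (8): [v_0], [v_1], [v_2], [v_3], [v_4], [v_5], [v_6], [v_7]
  1-simplices (12): [v_0,v_3], [v_0,v_4], [v_0,v_6], [v_1,v_2], [v_1,v_5], [v_1,v_7], [v_2,v_5], [v_2,v_7], [v_3,v_4], [v_3,v_6], [v_4,v_6], [v_5,v_7]
  2-simplices (8): [v_0,v_3,v_4], [v_0,v_3,v_6], [v_0,v_4,v_6], [v_1,v_2,v_5], [v_1,v_2,v_7], [v_1,v_5,v_7], [v_2,v_5,v_7], [v_3,v_4,v_6]
  3-simplices (1): [v_1,v_2,v_5,v_7]

Hence C_0 ≅ Z^8, C_1 ≅ Z^12, C_2 ≅ Z^8, C_3 ≅ Z^1.

Boundary ∂_1: C_1 → C_0 sends each edge [p,q] (with p < q) to q − p.
The resulting 8×12 matrix has rank 6, and its Smith normal form has invariant factors (1,1,1,1,1,1).

∂_2: C_2 → C_1 sends each 2-simplex [p,q,r] to [q,r] − [p,r] + [p,q]. For instance
  ∂[v_0,v_4,v_6] = [v_4,v_6] − [v_0,v_6] + [v_0,v_4],
  ∂[v_2,v_5,v_7] = [v_5,v_7] − [v_2,v_7] + [v_2,v_5].
The resulting 12×8 matrix has rank 6, and its Smith normal form has invariant factors (1,1,1,1,1,1).

Boundary ∂_3: C_3 → C_2 sends each 3-simplex σ to the alternating sum Σ_i (−1)^i (σ with its i-th vertex removed). For instance
  ∂[v_1,v_2,v_5,v_7] = [v_2,v_5,v_7] − [v_1,v_5,v_7] + [v_1,v_2,v_7] − [v_1,v_2,v_5].
The 8×1 boundary matrix has rank 1 and Smith normal form diag(1).

From H_k ≅ ker(∂_k) / im(∂_{k+1}) we obtain:

  H_0: rank C_0 − rank ∂_1 = 8 − 6 = 2, and the invariant factors of ∂_1 are all 1, so H_0 = Z^2.
  H_1: rank ker ∂_1 − rank ∂_2 = (12 − 6) − 6 = 0, and the invariant factors of ∂_2 are all 1, so H_1 = 0.
  H_2: rank ker ∂_2 − rank ∂_3 = (8 − 6) − 1 = 1, and the invariant factors of ∂_3 are all 1, so H_2 = Z.
  H_3: rank ker ∂_3 − rank ∂_4 = (1 − 1) − 0 = 0, and there is no ∂_4, so H_3 = 0.

Hence the Betti numbers are b_0 = 2, b_1 = 0, b_2 = 1, b_3 = 0.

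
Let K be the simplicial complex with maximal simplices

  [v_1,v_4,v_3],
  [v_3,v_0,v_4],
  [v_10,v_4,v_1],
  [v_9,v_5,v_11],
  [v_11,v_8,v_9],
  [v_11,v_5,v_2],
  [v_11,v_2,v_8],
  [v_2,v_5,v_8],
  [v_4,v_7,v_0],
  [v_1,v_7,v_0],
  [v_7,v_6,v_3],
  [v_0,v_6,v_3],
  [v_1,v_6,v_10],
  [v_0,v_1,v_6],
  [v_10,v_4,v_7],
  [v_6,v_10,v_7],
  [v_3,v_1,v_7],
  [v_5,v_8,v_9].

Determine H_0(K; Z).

H_0 = Z^2.

K has 12 vertices, 27 edges, 18 triangles.
rank ∂_0 = 0, rank ∂_1 = 10 ⇒ b_0 = 12 − 0 − 10 = 2; all invariant factors of ∂_1 are 1 so no torsion. So H_0 ≅ Z^2.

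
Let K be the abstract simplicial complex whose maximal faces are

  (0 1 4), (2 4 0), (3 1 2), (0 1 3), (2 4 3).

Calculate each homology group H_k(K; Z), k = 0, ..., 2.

Take the total order 0 < 1 < 2 < 3 < 4 on the vertex set. Then K (dimension 2) consists of the simplices:

  0-simplices (5): [0], [1], [2], [3], [4]
  1-simplices (10): [0,1], [0,2], [0,3], [0,4], [1,2], [1,3], [1,4], [2,3], [2,4], [3,4]
  2-simplices (5): [0,1,3], [0,1,4], [0,2,4], [1,2,3], [2,3,4]

Hence C_0 ≅ Z^5, C_1 ≅ Z^10, C_2 ≅ Z^5.

∂_1: C_1 → C_0 maps an edge to its endpoints' difference, ∂[p,q] = q − p. For instance
  ∂[0,4] = [4] − [0].
As a 5×10 matrix over Z this has rank 4, with invariant factors (1,1,1,1).

Boundary ∂_2: C_2 → C_1 sends each 2-simplex [p,q,r] to [q,r] − [p,r] + [p,q]. For instance
  ∂[0,2,4] = [2,4] − [0,4] + [0,2],
  ∂[0,1,4] = [1,4] − [0,4] + [0,1].
This gives a 10×5 integer matrix of rank 5; reducing to Smith normal form yields diagonal entries (1,1,1,1,1).

From H_k ≅ ker(∂_k) / im(∂_{k+1}) we obtain:

  H_0: rank C_0 − rank ∂_1 = 5 − 4 = 1, and the invariant factors of ∂_1 are all 1, so H_0 = Z.
  H_1: rank ker ∂_1 − rank ∂_2 = (10 − 4) − 5 = 1, and the invariant factors of ∂_2 are all 1, so H_1 = Z.
  H_2: rank ker ∂_2 − rank ∂_3 = (5 − 5) − 0 = 0, and there is no ∂_3, so H_2 = 0.

As a check, the Euler characteristic is 5 − 10 + 5 = 0, which agrees with 1 − 1 + 0 = 0.
(K is a triangulation of the Möbius band.)

H_0 = Z,  H_1 = Z,  H_2 = 0.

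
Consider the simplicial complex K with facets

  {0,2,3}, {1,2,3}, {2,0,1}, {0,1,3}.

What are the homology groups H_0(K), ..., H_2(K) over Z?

Fix the vertex order 0 < 1 < 2 < 3 and write every simplex with vertices in increasing order. Then dim K = 2 and the simplices of K are:

  0-simplices (4): [0], [1], [2], [3]
  1-simplices (6): [0,1], [0,2], [0,3], [1,2], [1,3], [2,3]
  2-simplices (4): [0,1,2], [0,1,3], [0,2,3], [1,2,3]

Hence C_0 ≅ Z^4, C_1 ≅ Z^6, C_2 ≅ Z^4.

The boundary map ∂_1: C_1 → C_0 is given by ∂[p,q] = [q] − [p].
The 4×6 boundary matrix has rank 3 and Smith normal form diag(1,1,1).

The boundary map ∂_2: C_2 → C_1 maps a triangle to the signed sum of its edges. For instance
  ∂[1,2,3] = [2,3] − [1,3] + [1,2],
  ∂[0,1,3] = [1,3] − [0,3] + [0,1].
The resulting 6×4 matrix has rank 3, and its Smith normal form has invariant factors (1,1,1).

Computing H_k = (kernel of ∂_k) / (image of ∂_{k+1}):

  H_0: rank C_0 − rank ∂_1 = 4 − 3 = 1, and the invariant factors of ∂_1 are all 1, so H_0 ≅ Z.
  H_1: rank ker ∂_1 − rank ∂_2 = (6 − 3) − 3 = 0, and the invariant factors of ∂_2 are all 1, so H_1 ≅ 0.
  H_2: rank ker ∂_2 − rank ∂_3 = (4 − 3) − 0 = 1, and there is no ∂_3, so H_2 ≅ Z.

As a check, the Euler characteristic is 4 − 6 + 4 = 2, which agrees with 1 − 0 + 1 = 2.

H_0 ≅ Z,  H_1 = 0,  H_2 ≅ Z.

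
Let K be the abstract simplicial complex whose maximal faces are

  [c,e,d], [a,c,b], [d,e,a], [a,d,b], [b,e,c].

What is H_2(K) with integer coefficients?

H_2 = 0.

Order the vertices as a < b < c < d < e. Listing each simplex with vertices in this order, K has dimension 2 with simplices:

  0-simplices (5): a, b, c, d, e
  1-simplices (10): ab, ac, ad, ae, bc, bd, be, cd, ce, de
  2-simplices (5): abc, abd, ade, bce, cde

Hence C_0 ≅ Z^5, C_1 ≅ Z^10, C_2 ≅ Z^5.

∂_1: C_1 → C_0 is given by ∂[p,q] = [q] − [p]. For instance
  ∂ab = b − a.
The 5×10 boundary matrix has rank 4 and Smith normal form diag(1,1,1,1).

Boundary ∂_2: C_2 → C_1 acts by ∂[p,q,r] = [q,r] − [p,r] + [p,q]. For instance
  ∂abc = bc − ac + ab,
  ∂bce = ce − be + bc.
The 10×5 boundary matrix has rank 5 and Smith normal form diag(1,1,1,1,1).

Reading off H_k = ker ∂_k / im ∂_{k+1}:

  H_2: rank ker ∂_2 − rank ∂_3 = (5 − 5) − 0 = 0, and there is no ∂_3, so H_2 = 0.

(K is a triangulation of the Möbius band.)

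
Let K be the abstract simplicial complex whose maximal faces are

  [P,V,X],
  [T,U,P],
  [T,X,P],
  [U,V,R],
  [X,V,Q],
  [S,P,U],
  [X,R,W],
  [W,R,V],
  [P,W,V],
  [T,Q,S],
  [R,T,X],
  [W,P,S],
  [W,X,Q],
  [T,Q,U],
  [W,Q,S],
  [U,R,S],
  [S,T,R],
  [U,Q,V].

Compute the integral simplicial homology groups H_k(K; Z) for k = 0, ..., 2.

Fix the vertex order P < Q < R < S < T < U < V < W < X and write every simplex with vertices in increasing order. Then dim K = 2 and the simplices of K are:

  0-simplices (9): P, Q, R, S, T, U, V, W, X
  1-simplices (27): PS, PT, PU, PV, PW, PX, QS, QT, QU, QV, QW, QX, RS, RT, RU, RV, RW, RX, ST, SU, SW, TU, TX, UV, VW, VX, WX
  2-simplices (18): PSU, PSW, PTU, PTX, PVW, PVX, QST, QSW, QTU, QUV, QVX, QWX, RST, RSU, RTX, RUV, RVW, RWX

giving chain groups C_0 ≅ Z^9, C_1 ≅ Z^27, C_2 ≅ Z^18.

∂_1: C_1 → C_0 is given by ∂[p,q] = [q] − [p]. For instance
  ∂PV = V − P.
As a 9×27 matrix over Z this has rank 8, with invariant factors (1,1,1,1,1,1,1,1).

∂_2: C_2 → C_1 maps a triangle to the signed sum of its edges. For instance
  ∂RTX = TX − RX + RT,
  ∂PSU = SU − PU + PS.
As a 27×18 matrix over Z this has rank 18, with invariant factors (1,1,1,1,1,1,1,1,1,1,1,1,1,1,1,1,1,2).

Now H_k = ker ∂_k / im ∂_{k+1}, so:

  H_0: rank C_0 − rank ∂_1 = 9 − 8 = 1, and the invariant factors of ∂_1 are all 1, so H_0 = Z.
  H_1: rank ker ∂_1 − rank ∂_2 = (27 − 8) − 18 = 1, and ∂_2 has invariant factor 2 > 1, so H_1 = Z ⊕ Z/2Z.
  H_2: rank ker ∂_2 − rank ∂_3 = (18 − 18) − 0 = 0, and there is no ∂_3, so H_2 = 0.

H_0 ≅ Z,  H_1 ≅ Z ⊕ Z/2Z,  H_2 = 0.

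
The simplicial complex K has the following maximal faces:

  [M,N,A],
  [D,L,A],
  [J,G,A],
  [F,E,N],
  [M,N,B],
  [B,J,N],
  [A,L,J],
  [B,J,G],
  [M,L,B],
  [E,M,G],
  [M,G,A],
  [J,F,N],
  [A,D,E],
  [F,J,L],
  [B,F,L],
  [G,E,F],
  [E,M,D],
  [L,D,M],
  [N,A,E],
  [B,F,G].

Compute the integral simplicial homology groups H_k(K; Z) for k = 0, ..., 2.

We work with the vertex ordering A < B < D < E < F < G < J < L < M < N. The simplices of K, each written with vertices in increasing order, are:

  0-simplices (10): A, B, D, E, F, G, J, L, M, N
  1-simplices (30): AD, AE, AG, AJ, AL, AM, AN, BF, BG, BJ, BL, BM, BN, DE, DL, DM, EF, EG, EM, EN, FG, FJ, FL, FN, GJ, GM, JL, JN, LM, MN
  2-simplices (20): ADE, ADL, AEN, AGJ, AGM, AJL, AMN, BFG, BFL, BGJ, BJN, BLM, BMN, DEM, DLM, EFG, EFN, EGM, FJL, FJN

so the chain groups are C_0 ≅ Z^10, C_1 ≅ Z^30, C_2 ≅ Z^20.

The boundary map ∂_1: C_1 → C_0 sends each edge [p,q] (with p < q) to q − p.
This gives a 10×30 integer matrix of rank 9; reducing to Smith normal form yields diagonal entries (1,1,1,1,1,1,1,1,1).

Boundary ∂_2: C_2 → C_1 sends each 2-simplex [p,q,r] to [q,r] − [p,r] + [p,q]. For instance
  ∂EFN = FN − EN + EF,
  ∂AMN = MN − AN + AM.
As a 30×20 matrix over Z this has rank 20, with invariant factors (1,1,1,1,1,1,1,1,1,1,1,1,1,1,1,1,1,1,1,2).

Reading off H_k = ker ∂_k / im ∂_{k+1}:

  H_0: rank C_0 − rank ∂_1 = 10 − 9 = 1, and the invariant factors of ∂_1 are all 1, so H_0 = Z.
  H_1: rank ker ∂_1 − rank ∂_2 = (30 − 9) − 20 = 1, and ∂_2 has invariant factor 2 > 1, so H_1 = Z ⊕ Z/2Z.
  H_2: rank ker ∂_2 − rank ∂_3 = (20 − 20) − 0 = 0, and there is no ∂_3, so H_2 = 0.

H_0 ≅ Z,  H_1 ≅ Z ⊕ Z/2Z,  H_2 = 0.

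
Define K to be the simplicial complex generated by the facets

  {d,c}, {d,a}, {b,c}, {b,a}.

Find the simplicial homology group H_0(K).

We work with the vertex ordering a < b < c < d. The simplices of K, each written with vertices in increasing order, are:

  0-simplices (4): a, b, c, d
  1-simplices (4): ab, ad, bc, cd

so the chain groups are C_0 ≅ Z^4, C_1 ≅ Z^4.

Boundary ∂_1: C_1 → C_0 is given by ∂[p,q] = [q] − [p]. For instance
  ∂bc = c − b.
As a 4×4 matrix over Z this has rank 3, with invariant factors (1,1,1).

Reading off H_k = ker ∂_k / im ∂_{k+1}:

  H_0: rank C_0 − rank ∂_1 = 4 − 3 = 1, and the invariant factors of ∂_1 are all 1, so H_0 ≅ Z.

H_0 ≅ Z.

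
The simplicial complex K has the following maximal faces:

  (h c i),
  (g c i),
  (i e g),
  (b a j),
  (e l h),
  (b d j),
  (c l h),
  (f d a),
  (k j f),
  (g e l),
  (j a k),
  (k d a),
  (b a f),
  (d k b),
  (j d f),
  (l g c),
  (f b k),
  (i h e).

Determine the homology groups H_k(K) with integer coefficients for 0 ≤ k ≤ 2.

H_0 ≅ Z^2,  H_1 ≅ Z/2,  H_2 ≅ Z.

Fix the vertex order a < b < c < d < e < f < g < h < i < j < k < l and write every simplex with vertices in increasing order. Then dim K = 2 and the simplices of K are:

  0-simplices (12): a, b, c, d, e, f, g, h, i, j, k, l
  1-simplices (27): ab, ad, af, aj, ak, bd, bf, bj, bk, cg, ch, ci, cl, df, dj, dk, eg, eh, ei, el, fj, fk, gi, gl, hi, hl, jk
  2-simplices (18): abf, abj, adf, adk, ajk, bdj, bdk, bfk, cgi, cgl, chi, chl, dfj, egi, egl, ehi, ehl, fjk

giving chain groups C_0 ≅ Z^12, C_1 ≅ Z^27, C_2 ≅ Z^18.

The boundary map ∂_1: C_1 → C_0 maps an edge to its endpoints' difference, ∂[p,q] = q − p. For instance
  ∂fk = k − f.
The resulting 12×27 matrix has rank 10, and its Smith normal form has invariant factors (1,1,1,1,1,1,1,1,1,1).

The boundary map ∂_2: C_2 → C_1 maps a triangle to the signed sum of its edges. For instance
  ∂ajk = jk − ak + aj,
  ∂bdj = dj − bj + bd.
The 27×18 boundary matrix has rank 17 and Smith normal form diag(1,1,1,1,1,1,1,1,1,1,1,1,1,1,1,1,2).

Reading off H_k = ker ∂_k / im ∂_{k+1}:

  H_0: rank C_0 − rank ∂_1 = 12 − 10 = 2, and the invariant factors of ∂_1 are all 1, so H_0 ≅ Z^2.
  H_1: rank ker ∂_1 − rank ∂_2 = (27 − 10) − 17 = 0, and ∂_2 has invariant factor 2 > 1, so H_1 ≅ Z/2.
  H_2: rank ker ∂_2 − rank ∂_3 = (18 − 17) − 0 = 1, and there is no ∂_3, so H_2 ≅ Z.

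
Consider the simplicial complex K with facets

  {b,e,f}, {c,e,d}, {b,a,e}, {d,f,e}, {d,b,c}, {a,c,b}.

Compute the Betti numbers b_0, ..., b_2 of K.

b_0 = 1, b_1 = 1, b_2 = 0.

Fix the vertex order a < b < c < d < e < f and write every simplex with vertices in increasing order. Then dim K = 2 and the simplices of K are:

  0-simplices (6): a, b, c, d, e, f
  1-simplices (12): ab, ac, ae, bc, bd, be, bf, cd, ce, de, df, ef
  2-simplices (6): abc, abe, bcd, bef, cde, def

giving chain groups C_0 ≅ Z^6, C_1 ≅ Z^12, C_2 ≅ Z^6.

∂_1: C_1 → C_0 sends each edge [p,q] (with p < q) to q − p. For instance
  ∂ac = c − a.
The resulting 6×12 matrix has rank 5, and its Smith normal form has invariant factors (1,1,1,1,1).

∂_2: C_2 → C_1 sends each 2-simplex [p,q,r] to [q,r] − [p,r] + [p,q]. For instance
  ∂bcd = cd − bd + bc,
  ∂cde = de − ce + cd.
This gives a 12×6 integer matrix of rank 6; reducing to Smith normal form yields diagonal entries (1,1,1,1,1,1).

Computing H_k = (kernel of ∂_k) / (image of ∂_{k+1}):

  H_0: rank C_0 − rank ∂_1 = 6 − 5 = 1, and the invariant factors of ∂_1 are all 1, so H_0 = Z.
  H_1: rank ker ∂_1 − rank ∂_2 = (12 − 5) − 6 = 1, and the invariant factors of ∂_2 are all 1, so H_1 = Z.
  H_2: rank ker ∂_2 − rank ∂_3 = (6 − 6) − 0 = 0, and there is no ∂_3, so H_2 = 0.

As a check, the Euler characteristic is 6 − 12 + 6 = 0, which agrees with 1 − 1 + 0 = 0.

Hence the Betti numbers are b_0 = 1, b_1 = 1, b_2 = 0.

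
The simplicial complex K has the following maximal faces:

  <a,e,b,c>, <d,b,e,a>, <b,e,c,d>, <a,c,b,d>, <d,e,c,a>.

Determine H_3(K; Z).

H_3 ≅ Z.

Order the vertices as a < b < c < d < e. Listing each simplex with vertices in this order, K has dimension 3 with simplices:

  0-simplices (5): a, b, c, d, e
  1-simplices (10): ab, ac, ad, ae, bc, bd, be, cd, ce, de
  2-simplices (10): abc, abd, abe, acd, ace, ade, bcd, bce, bde, cde
  3-simplices (5): abcd, abce, abde, acde, bcde

Hence C_0 ≅ Z^5, C_1 ≅ Z^10, C_2 ≅ Z^10, C_3 ≅ Z^5.

Boundary ∂_1: C_1 → C_0 is given by ∂[p,q] = [q] − [p]. For instance
  ∂ac = c − a.
This gives a 5×10 integer matrix of rank 4; reducing to Smith normal form yields diagonal entries (1,1,1,1).

The boundary map ∂_2: C_2 → C_1 sends each 2-simplex [p,q,r] to [q,r] − [p,r] + [p,q]. For instance
  ∂ade = de − ae + ad,
  ∂ace = ce − ae + ac.
This gives a 10×10 integer matrix of rank 6; reducing to Smith normal form yields diagonal entries (1,1,1,1,1,1).

The boundary map ∂_3: C_3 → C_2 sends each 3-simplex σ to the alternating sum Σ_i (−1)^i (σ with its i-th vertex removed). For instance
  ∂acde = cde − ade + ace − acd,
  ∂abcd = bcd − acd + abd − abc.
The resulting 10×5 matrix has rank 4, and its Smith normal form has invariant factors (1,1,1,1).

From H_k ≅ ker(∂_k) / im(∂_{k+1}) we obtain:

  H_3: rank ker ∂_3 − rank ∂_4 = (5 − 4) − 0 = 1, and there is no ∂_4, so H_3 = Z.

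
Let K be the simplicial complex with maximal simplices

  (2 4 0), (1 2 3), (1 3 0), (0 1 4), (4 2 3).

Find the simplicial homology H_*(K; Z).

H_0 ≅ Z,  H_1 ≅ Z,  H_2 = 0.

Fix the vertex order 0 < 1 < 2 < 3 < 4 and write every simplex with vertices in increasing order. Then dim K = 2 and the simplices of K are:

  0-simplices (5): [0], [1], [2], [3], [4]
  1-simplices (10): [0,1], [0,2], [0,3], [0,4], [1,2], [1,3], [1,4], [2,3], [2,4], [3,4]
  2-simplices (5): [0,1,3], [0,1,4], [0,2,4], [1,2,3], [2,3,4]

so the chain groups are C_0 ≅ Z^5, C_1 ≅ Z^10, C_2 ≅ Z^5.

∂_1: C_1 → C_0 is given by ∂[p,q] = [q] − [p].
This gives a 5×10 integer matrix of rank 4; reducing to Smith normal form yields diagonal entries (1,1,1,1).

Boundary ∂_2: C_2 → C_1 acts by ∂[p,q,r] = [q,r] − [p,r] + [p,q]. For instance
  ∂[0,1,4] = [1,4] − [0,4] + [0,1],
  ∂[2,3,4] = [3,4] − [2,4] + [2,3].
The 10×5 boundary matrix has rank 5 and Smith normal form diag(1,1,1,1,1).

Computing H_k = (kernel of ∂_k) / (image of ∂_{k+1}):

  H_0: rank C_0 − rank ∂_1 = 5 − 4 = 1, and the invariant factors of ∂_1 are all 1, so H_0 ≅ Z.
  H_1: rank ker ∂_1 − rank ∂_2 = (10 − 4) − 5 = 1, and the invariant factors of ∂_2 are all 1, so H_1 ≅ Z.
  H_2: rank ker ∂_2 − rank ∂_3 = (5 − 5) − 0 = 0, and there is no ∂_3, so H_2 ≅ 0.

As a check, the Euler characteristic is 5 − 10 + 5 = 0, which agrees with 1 − 1 + 0 = 0.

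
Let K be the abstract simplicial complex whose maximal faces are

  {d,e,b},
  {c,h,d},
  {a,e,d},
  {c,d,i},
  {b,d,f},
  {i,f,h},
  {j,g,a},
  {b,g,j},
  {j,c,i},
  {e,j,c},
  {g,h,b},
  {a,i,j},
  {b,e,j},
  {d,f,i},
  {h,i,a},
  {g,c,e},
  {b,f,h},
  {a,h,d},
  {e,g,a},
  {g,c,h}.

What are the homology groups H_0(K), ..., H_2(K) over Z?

H_0 = Z,  H_1 = Z × Z/2,  H_2 = 0.

We work with the vertex ordering a < b < c < d < e < f < g < h < i < j. The simplices of K, each written with vertices in increasing order, are:

  0-simplices (10): a, b, c, d, e, f, g, h, i, j
  1-simplices (30): ad, ae, ag, ah, ai, aj, bd, be, bf, bg, bh, bj, cd, ce, cg, ch, ci, cj, de, df, dh, di, eg, ej, fh, fi, gh, gj, hi, ij
  2-simplices (20): ade, adh, aeg, agj, ahi, aij, bde, bdf, bej, bfh, bgh, bgj, cdh, cdi, ceg, cej, cgh, cij, dfi, fhi

so the chain groups are C_0 ≅ Z^10, C_1 ≅ Z^30, C_2 ≅ Z^20.

Boundary ∂_1: C_1 → C_0 is given by ∂[p,q] = [q] − [p].
The 10×30 boundary matrix has rank 9 and Smith normal form diag(1,1,1,1,1,1,1,1,1).

∂_2: C_2 → C_1 sends each 2-simplex [p,q,r] to [q,r] − [p,r] + [p,q]. For instance
  ∂adh = dh − ah + ad,
  ∂ade = de − ae + ad.
This gives a 30×20 integer matrix of rank 20; reducing to Smith normal form yields diagonal entries (1,1,1,1,1,1,1,1,1,1,1,1,1,1,1,1,1,1,1,2).

Computing H_k = (kernel of ∂_k) / (image of ∂_{k+1}):

  H_0: rank C_0 − rank ∂_1 = 10 − 9 = 1, and the invariant factors of ∂_1 are all 1, so H_0 ≅ Z.
  H_1: rank ker ∂_1 − rank ∂_2 = (30 − 9) − 20 = 1, and ∂_2 has invariant factor 2 > 1, so H_1 ≅ Z × Z/2.
  H_2: rank ker ∂_2 − rank ∂_3 = (20 − 20) − 0 = 0, and there is no ∂_3, so H_2 ≅ 0.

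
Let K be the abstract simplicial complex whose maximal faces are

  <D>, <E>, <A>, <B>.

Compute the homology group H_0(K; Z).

H_0 = Z^4.

We work with the vertex ordering A < B < D < E. The simplices of K, each written with vertices in increasing order, are:

  0-simplices (4): A, B, D, E

giving chain groups C_0 ≅ Z^4.

Now H_k = ker ∂_k / im ∂_{k+1}, so:

  H_0: rank C_0 − rank ∂_1 = 4 − 0 = 4, and there is no ∂_1, so H_0 = Z^4.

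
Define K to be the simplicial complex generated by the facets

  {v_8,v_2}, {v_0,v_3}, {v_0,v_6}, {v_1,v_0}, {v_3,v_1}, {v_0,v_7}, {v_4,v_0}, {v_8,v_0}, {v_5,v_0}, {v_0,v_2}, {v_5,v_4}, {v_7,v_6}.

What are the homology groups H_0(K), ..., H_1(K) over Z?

K has 9 vertices, 12 edges.
rank ∂_0 = 0, rank ∂_1 = 8 ⇒ b_0 = 9 − 0 − 8 = 1; all invariant factors of ∂_1 are 1 so no torsion. So H_0 = Z.
rank ∂_1 = 8, rank ∂_2 = 0 ⇒ b_1 = 12 − 8 − 0 = 4. So H_1 = Z^4.

H_0 = Z,  H_1 = Z^4.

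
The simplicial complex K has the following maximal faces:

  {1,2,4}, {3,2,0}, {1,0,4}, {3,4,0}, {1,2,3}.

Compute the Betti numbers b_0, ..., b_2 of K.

b_0 = 1, b_1 = 1, b_2 = 0.

Order the vertices as 0 < 1 < 2 < 3 < 4. Listing each simplex with vertices in this order, K has dimension 2 with simplices:

  0-simplices (5): [0], [1], [2], [3], [4]
  1-simplices (10): [0,1], [0,2], [0,3], [0,4], [1,2], [1,3], [1,4], [2,3], [2,4], [3,4]
  2-simplices (5): [0,1,4], [0,2,3], [0,3,4], [1,2,3], [1,2,4]

giving chain groups C_0 ≅ Z^5, C_1 ≅ Z^10, C_2 ≅ Z^5.

The boundary map ∂_1: C_1 → C_0 is given by ∂[p,q] = [q] − [p]. For instance
  ∂[0,2] = [2] − [0].
The 5×10 boundary matrix has rank 4 and Smith normal form diag(1,1,1,1).

∂_2: C_2 → C_1 sends each 2-simplex [p,q,r] to [q,r] − [p,r] + [p,q]. For instance
  ∂[1,2,3] = [2,3] − [1,3] + [1,2],
  ∂[0,1,4] = [1,4] − [0,4] + [0,1].
As a 10×5 matrix over Z this has rank 5, with invariant factors (1,1,1,1,1).

Now H_k = ker ∂_k / im ∂_{k+1}, so:

  H_0: rank C_0 − rank ∂_1 = 5 − 4 = 1, and the invariant factors of ∂_1 are all 1, so H_0 ≅ Z.
  H_1: rank ker ∂_1 − rank ∂_2 = (10 − 4) − 5 = 1, and the invariant factors of ∂_2 are all 1, so H_1 ≅ Z.
  H_2: rank ker ∂_2 − rank ∂_3 = (5 − 5) − 0 = 0, and there is no ∂_3, so H_2 ≅ 0.

As a check, the Euler characteristic is 5 − 10 + 5 = 0, which agrees with 1 − 1 + 0 = 0.

Hence the Betti numbers are b_0 = 1, b_1 = 1, b_2 = 0.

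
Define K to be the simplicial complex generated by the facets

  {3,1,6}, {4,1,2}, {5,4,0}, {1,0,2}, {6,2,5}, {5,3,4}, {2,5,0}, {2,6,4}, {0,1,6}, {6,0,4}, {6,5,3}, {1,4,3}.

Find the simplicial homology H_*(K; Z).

H_0 = Z,  H_1 = Z/2Z,  H_2 = 0.

Fix the vertex order 0 < 1 < 2 < 3 < 4 < 5 < 6 and write every simplex with vertices in increasing order. Then dim K = 2 and the simplices of K are:

  0-simplices (7): [0], [1], [2], [3], [4], [5], [6]
  1-simplices (18): [0,1], [0,2], [0,4], [0,5], [0,6], [1,2], [1,3], [1,4], [1,6], [2,4], [2,5], [2,6], [3,4], [3,5], [3,6], [4,5], [4,6], [5,6]
  2-simplices (12): [0,1,2], [0,1,6], [0,2,5], [0,4,5], [0,4,6], [1,2,4], [1,3,4], [1,3,6], [2,4,6], [2,5,6], [3,4,5], [3,5,6]

giving chain groups C_0 ≅ Z^7, C_1 ≅ Z^18, C_2 ≅ Z^12.

Boundary ∂_1: C_1 → C_0 is given by ∂[p,q] = [q] − [p]. For instance
  ∂[3,4] = [4] − [3].
This gives a 7×18 integer matrix of rank 6; reducing to Smith normal form yields diagonal entries (1,1,1,1,1,1).

The boundary map ∂_2: C_2 → C_1 sends each 2-simplex [p,q,r] to [q,r] − [p,r] + [p,q]. For instance
  ∂[0,1,6] = [1,6] − [0,6] + [0,1],
  ∂[1,3,4] = [3,4] − [1,4] + [1,3].
The 18×12 boundary matrix has rank 12 and Smith normal form diag(1,1,1,1,1,1,1,1,1,1,1,2).

Computing H_k = (kernel of ∂_k) / (image of ∂_{k+1}):

  H_0: rank C_0 − rank ∂_1 = 7 − 6 = 1, and the invariant factors of ∂_1 are all 1, so H_0 = Z.
  H_1: rank ker ∂_1 − rank ∂_2 = (18 − 6) − 12 = 0, and ∂_2 has invariant factor 2 > 1, so H_1 = Z/2Z.
  H_2: rank ker ∂_2 − rank ∂_3 = (12 − 12) − 0 = 0, and there is no ∂_3, so H_2 = 0.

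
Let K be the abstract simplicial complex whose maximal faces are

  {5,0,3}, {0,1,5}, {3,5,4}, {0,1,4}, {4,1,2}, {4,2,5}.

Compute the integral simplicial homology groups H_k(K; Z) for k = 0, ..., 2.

Take the total order 0 < 1 < 2 < 3 < 4 < 5 on the vertex set. Then K (dimension 2) consists of the simplices:

  0-simplices (6): [0], [1], [2], [3], [4], [5]
  1-simplices (12): [0,1], [0,3], [0,4], [0,5], [1,2], [1,4], [1,5], [2,4], [2,5], [3,4], [3,5], [4,5]
  2-simplices (6): [0,1,4], [0,1,5], [0,3,5], [1,2,4], [2,4,5], [3,4,5]

giving chain groups C_0 ≅ Z^6, C_1 ≅ Z^12, C_2 ≅ Z^6.

The boundary map ∂_1: C_1 → C_0 is given by ∂[p,q] = [q] − [p].
This gives a 6×12 integer matrix of rank 5; reducing to Smith normal form yields diagonal entries (1,1,1,1,1).

∂_2: C_2 → C_1 maps a triangle to the signed sum of its edges. For instance
  ∂[3,4,5] = [4,5] − [3,5] + [3,4],
  ∂[0,1,4] = [1,4] − [0,4] + [0,1].
As a 12×6 matrix over Z this has rank 6, with invariant factors (1,1,1,1,1,1).

Reading off H_k = ker ∂_k / im ∂_{k+1}:

  H_0: rank C_0 − rank ∂_1 = 6 − 5 = 1, and the invariant factors of ∂_1 are all 1, so H_0 ≅ Z.
  H_1: rank ker ∂_1 − rank ∂_2 = (12 − 5) − 6 = 1, and the invariant factors of ∂_2 are all 1, so H_1 ≅ Z.
  H_2: rank ker ∂_2 − rank ∂_3 = (6 − 6) − 0 = 0, and there is no ∂_3, so H_2 ≅ 0.

(K is a triangulation of the cylinder S^1 x I.)

H_0 = Z,  H_1 = Z,  H_2 = 0.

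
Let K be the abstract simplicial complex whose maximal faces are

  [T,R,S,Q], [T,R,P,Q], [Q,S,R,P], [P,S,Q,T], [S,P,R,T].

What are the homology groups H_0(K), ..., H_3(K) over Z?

H_0 ≅ Z,  H_1 = 0,  H_2 = 0,  H_3 ≅ Z.

Order the vertices as P < Q < R < S < T. Listing each simplex with vertices in this order, K has dimension 3 with simplices:

  0-simplices (5): P, Q, R, S, T
  1-simplices (10): PQ, PR, PS, PT, QR, QS, QT, RS, RT, ST
  2-simplices (10): PQR, PQS, PQT, PRS, PRT, PST, QRS, QRT, QST, RST
  3-simplices (5): PQRS, PQRT, PQST, PRST, QRST

Hence C_0 ≅ Z^5, C_1 ≅ Z^10, C_2 ≅ Z^10, C_3 ≅ Z^5.

∂_1: C_1 → C_0 sends each edge [p,q] (with p < q) to q − p.
The 5×10 boundary matrix has rank 4 and Smith normal form diag(1,1,1,1).

Boundary ∂_2: C_2 → C_1 maps a triangle to the signed sum of its edges. For instance
  ∂PQT = QT − PT + PQ,
  ∂QRS = RS − QS + QR.
The resulting 10×10 matrix has rank 6, and its Smith normal form has invariant factors (1,1,1,1,1,1).

Boundary ∂_3: C_3 → C_2 sends each 3-simplex σ to the alternating sum Σ_i (−1)^i (σ with its i-th vertex removed). For instance
  ∂PRST = RST − PST + PRT − PRS,
  ∂PQST = QST − PST + PQT − PQS.
The 10×5 boundary matrix has rank 4 and Smith normal form diag(1,1,1,1).

From H_k ≅ ker(∂_k) / im(∂_{k+1}) we obtain:

  H_0: rank C_0 − rank ∂_1 = 5 − 4 = 1, and the invariant factors of ∂_1 are all 1, so H_0 = Z.
  H_1: rank ker ∂_1 − rank ∂_2 = (10 − 4) − 6 = 0, and the invariant factors of ∂_2 are all 1, so H_1 = 0.
  H_2: rank ker ∂_2 − rank ∂_3 = (10 − 6) − 4 = 0, and the invariant factors of ∂_3 are all 1, so H_2 = 0.
  H_3: rank ker ∂_3 − rank ∂_4 = (5 − 4) − 0 = 1, and there is no ∂_4, so H_3 = Z.

As a check, the Euler characteristic is 5 − 10 + 10 − 5 = 0, which agrees with 1 − 0 + 0 − 1 = 0.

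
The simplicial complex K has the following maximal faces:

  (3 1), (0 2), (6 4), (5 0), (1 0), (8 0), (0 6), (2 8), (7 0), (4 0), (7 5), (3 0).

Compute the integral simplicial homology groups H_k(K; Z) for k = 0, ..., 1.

H_0 = Z,  H_1 = Z^4.

Fix the vertex order 0 < 1 < 2 < 3 < 4 < 5 < 6 < 7 < 8 and write every simplex with vertices in increasing order. Then dim K = 1 and the simplices of K are:

  0-simplices (9): [0], [1], [2], [3], [4], [5], [6], [7], [8]
  1-simplices (12): [0,1], [0,2], [0,3], [0,4], [0,5], [0,6], [0,7], [0,8], [1,3], [2,8], [4,6], [5,7]

so the chain groups are C_0 ≅ Z^9, C_1 ≅ Z^12.

Boundary ∂_1: C_1 → C_0 sends each edge [p,q] (with p < q) to q − p.
As a 9×12 matrix over Z this has rank 8, with invariant factors (1,1,1,1,1,1,1,1).

From H_k ≅ ker(∂_k) / im(∂_{k+1}) we obtain:

  H_0: rank C_0 − rank ∂_1 = 9 − 8 = 1, and the invariant factors of ∂_1 are all 1, so H_0 ≅ Z.
  H_1: rank ker ∂_1 − rank ∂_2 = (12 − 8) − 0 = 4, and there is no ∂_2, so H_1 ≅ Z^4.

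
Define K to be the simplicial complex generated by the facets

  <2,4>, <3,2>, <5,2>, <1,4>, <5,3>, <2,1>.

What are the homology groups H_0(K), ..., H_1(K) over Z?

H_0 ≅ Z,  H_1 ≅ Z^2.

Fix the vertex order 1 < 2 < 3 < 4 < 5 and write every simplex with vertices in increasing order. Then dim K = 1 and the simplices of K are:

  0-simplices (5): [1], [2], [3], [4], [5]
  1-simplices (6): [1,2], [1,4], [2,3], [2,4], [2,5], [3,5]

Hence C_0 ≅ Z^5, C_1 ≅ Z^6.

Boundary ∂_1: C_1 → C_0 sends each edge [p,q] (with p < q) to q − p. For instance
  ∂[1,2] = [2] − [1].
This gives a 5×6 integer matrix of rank 4; reducing to Smith normal form yields diagonal entries (1,1,1,1).

Now H_k = ker ∂_k / im ∂_{k+1}, so:

  H_0: rank C_0 − rank ∂_1 = 5 − 4 = 1, and the invariant factors of ∂_1 are all 1, so H_0 = Z.
  H_1: rank ker ∂_1 − rank ∂_2 = (6 − 4) − 0 = 2, and there is no ∂_2, so H_1 = Z^2.

As a check, the Euler characteristic is 5 − 6 = -1, which agrees with 1 − 2 = -1.
(K is a triangulation of a wedge of 2 circles.)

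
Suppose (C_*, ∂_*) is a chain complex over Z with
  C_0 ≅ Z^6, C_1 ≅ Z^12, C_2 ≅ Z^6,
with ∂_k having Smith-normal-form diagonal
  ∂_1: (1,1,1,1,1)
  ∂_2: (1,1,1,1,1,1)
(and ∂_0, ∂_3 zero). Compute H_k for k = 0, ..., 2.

H_0 ≅ Z,  H_1 ≅ Z,  H_2 = 0.

H_0: b_0 = 6 − 0 − 5 = 1; torsion from ∂_1 factors > 1: none. So H_0 ≅ Z.
H_1: b_1 = 12 − 5 − 6 = 1; torsion from ∂_2 factors > 1: none. So H_1 ≅ Z.
H_2: b_2 = 6 − 6 − 0 = 0; torsion from ∂_3 factors > 1: none. So H_2 ≅ 0.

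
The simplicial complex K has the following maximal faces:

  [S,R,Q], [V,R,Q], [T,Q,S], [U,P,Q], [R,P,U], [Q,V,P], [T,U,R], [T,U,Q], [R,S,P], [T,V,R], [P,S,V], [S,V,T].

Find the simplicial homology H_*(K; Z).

H_0 = Z,  H_1 = Z/2,  H_2 = 0.

Take the total order P < Q < R < S < T < U < V on the vertex set. Then K (dimension 2) consists of the simplices:

  0-simplices (7): P, Q, R, S, T, U, V
  1-simplices (18): PQ, PR, PS, PU, PV, QR, QS, QT, QU, QV, RS, RT, RU, RV, ST, SV, TU, TV
  2-simplices (12): PQU, PQV, PRS, PRU, PSV, QRS, QRV, QST, QTU, RTU, RTV, STV

giving chain groups C_0 ≅ Z^7, C_1 ≅ Z^18, C_2 ≅ Z^12.

∂_1: C_1 → C_0 is given by ∂[p,q] = [q] − [p]. For instance
  ∂PQ = Q − P.
The resulting 7×18 matrix has rank 6, and its Smith normal form has invariant factors (1,1,1,1,1,1).

Boundary ∂_2: C_2 → C_1 acts by ∂[p,q,r] = [q,r] − [p,r] + [p,q]. For instance
  ∂QRV = RV − QV + QR,
  ∂RTV = TV − RV + RT.
This gives a 18×12 integer matrix of rank 12; reducing to Smith normal form yields diagonal entries (1,1,1,1,1,1,1,1,1,1,1,2).

From H_k ≅ ker(∂_k) / im(∂_{k+1}) we obtain:

  H_0: rank C_0 − rank ∂_1 = 7 − 6 = 1, and the invariant factors of ∂_1 are all 1, so H_0 ≅ Z.
  H_1: rank ker ∂_1 − rank ∂_2 = (18 − 6) − 12 = 0, and ∂_2 has invariant factor 2 > 1, so H_1 ≅ Z/2.
  H_2: rank ker ∂_2 − rank ∂_3 = (12 − 12) − 0 = 0, and there is no ∂_3, so H_2 ≅ 0.

As a check, the Euler characteristic is 7 − 18 + 12 = 1, which agrees with 1 − 0 + 0 = 1.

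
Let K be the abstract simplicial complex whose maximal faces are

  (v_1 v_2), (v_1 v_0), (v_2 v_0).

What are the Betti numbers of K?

b_0 = 1, b_1 = 1.

Fix the vertex order v_0 < v_1 < v_2 and write every simplex with vertices in increasing order. Then dim K = 1 and the simplices of K are:

  0-simplices (3): [v_0], [v_1], [v_2]
  1-simplices (3): [v_0,v_1], [v_0,v_2], [v_1,v_2]

Hence C_0 ≅ Z^3, C_1 ≅ Z^3.

The boundary map ∂_1: C_1 → C_0 sends each edge [p,q] (with p < q) to q − p.
The 3×3 boundary matrix has rank 2 and Smith normal form diag(1,1).

Computing H_k = (kernel of ∂_k) / (image of ∂_{k+1}):

  H_0: rank C_0 − rank ∂_1 = 3 − 2 = 1, and the invariant factors of ∂_1 are all 1, so H_0 = Z.
  H_1: rank ker ∂_1 − rank ∂_2 = (3 − 2) − 0 = 1, and there is no ∂_2, so H_1 = Z.

Hence the Betti numbers are b_0 = 1, b_1 = 1.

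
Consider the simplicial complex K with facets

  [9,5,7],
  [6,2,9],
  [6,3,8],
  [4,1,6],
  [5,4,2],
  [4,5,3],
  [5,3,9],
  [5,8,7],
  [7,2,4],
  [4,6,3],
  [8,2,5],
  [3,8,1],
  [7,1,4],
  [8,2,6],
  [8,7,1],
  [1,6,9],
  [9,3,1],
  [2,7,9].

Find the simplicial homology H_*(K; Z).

Fix the vertex order 1 < 2 < 3 < 4 < 5 < 6 < 7 < 8 < 9 and write every simplex with vertices in increasing order. Then dim K = 2 and the simplices of K are:

  0-simplices (9): [1], [2], [3], [4], [5], [6], [7], [8], [9]
  1-simplices (27): (27 of them)
  2-simplices (18): [1,3,8], [1,3,9], [1,4,6], [1,4,7], [1,6,9], [1,7,8], [2,4,5], [2,4,7], [2,5,8], [2,6,8], [2,6,9], [2,7,9], [3,4,5], [3,4,6], [3,5,9], [3,6,8], [5,7,8], [5,7,9]

Hence C_0 ≅ Z^9, C_1 ≅ Z^27, C_2 ≅ Z^18.

∂_1: C_1 → C_0 sends each edge [p,q] (with p < q) to q − p.
As a 9×27 matrix over Z this has rank 8, with invariant factors (1,1,1,1,1,1,1,1).

Boundary ∂_2: C_2 → C_1 maps a triangle to the signed sum of its edges. For instance
  ∂[2,5,8] = [5,8] − [2,8] + [2,5],
  ∂[1,4,6] = [4,6] − [1,6] + [1,4].
This gives a 27×18 integer matrix of rank 18; reducing to Smith normal form yields diagonal entries (1,1,1,1,1,1,1,1,1,1,1,1,1,1,1,1,1,2).

Reading off H_k = ker ∂_k / im ∂_{k+1}:

  H_0: rank C_0 − rank ∂_1 = 9 − 8 = 1, and the invariant factors of ∂_1 are all 1, so H_0 = Z.
  H_1: rank ker ∂_1 − rank ∂_2 = (27 − 8) − 18 = 1, and ∂_2 has invariant factor 2 > 1, so H_1 = Z × Z/2.
  H_2: rank ker ∂_2 − rank ∂_3 = (18 − 18) − 0 = 0, and there is no ∂_3, so H_2 = 0.

As a check, the Euler characteristic is 9 − 27 + 18 = 0, which agrees with 1 − 1 + 0 = 0.
(K is a triangulation of the Klein bottle.)

H_0 = Z,  H_1 = Z × Z/2,  H_2 = 0.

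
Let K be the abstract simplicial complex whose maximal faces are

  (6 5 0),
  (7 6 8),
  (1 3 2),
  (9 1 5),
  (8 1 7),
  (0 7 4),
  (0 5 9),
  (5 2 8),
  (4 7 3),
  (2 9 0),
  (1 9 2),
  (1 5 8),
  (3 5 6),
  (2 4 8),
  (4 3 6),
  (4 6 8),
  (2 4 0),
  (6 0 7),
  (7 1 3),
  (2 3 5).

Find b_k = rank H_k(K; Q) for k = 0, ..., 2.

b_0 = 1, b_1 = 1, b_2 = 0.

K has 10 vertices, 30 edges, 20 triangles.
rank ∂_0 = 0, rank ∂_1 = 9 ⇒ b_0 = 10 − 0 − 9 = 1; all invariant factors of ∂_1 are 1 so no torsion. So H_0 = Z.
rank ∂_1 = 9, rank ∂_2 = 20 ⇒ b_1 = 30 − 9 − 20 = 1; ∂_2 has invariant factor(s) [2] giving torsion. So H_1 = Z ⊕ Z_2.
rank ∂_2 = 20, rank ∂_3 = 0 ⇒ b_2 = 20 − 20 − 0 = 0. So H_2 = 0.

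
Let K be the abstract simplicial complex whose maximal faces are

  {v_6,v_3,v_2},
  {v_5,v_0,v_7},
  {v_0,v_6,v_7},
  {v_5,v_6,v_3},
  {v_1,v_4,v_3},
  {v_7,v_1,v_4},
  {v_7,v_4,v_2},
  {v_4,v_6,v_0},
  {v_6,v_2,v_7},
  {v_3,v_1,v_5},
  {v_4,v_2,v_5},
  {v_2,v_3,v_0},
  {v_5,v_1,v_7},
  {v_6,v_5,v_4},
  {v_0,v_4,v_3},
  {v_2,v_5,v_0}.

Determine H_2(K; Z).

H_2 ≅ Z.

Take the total order v_0 < v_1 < v_2 < v_3 < v_4 < v_5 < v_6 < v_7 on the vertex set. Then K (dimension 2) consists of the simplices:

  0-simplices (8): [v_0], [v_1], [v_2], [v_3], [v_4], [v_5], [v_6], [v_7]
  1-simplices (24): (24 of them)
  2-simplices (16): (16 of them)

so the chain groups are C_0 ≅ Z^8, C_1 ≅ Z^24, C_2 ≅ Z^16.

Boundary ∂_1: C_1 → C_0 maps an edge to its endpoints' difference, ∂[p,q] = q − p. For instance
  ∂[v_0,v_4] = [v_4] − [v_0].
The 8×24 boundary matrix has rank 7 and Smith normal form diag(1,1,1,1,1,1,1).

The boundary map ∂_2: C_2 → C_1 maps a triangle to the signed sum of its edges. For instance
  ∂[v_1,v_5,v_7] = [v_5,v_7] − [v_1,v_7] + [v_1,v_5],
  ∂[v_4,v_5,v_6] = [v_5,v_6] − [v_4,v_6] + [v_4,v_5].
The 24×16 boundary matrix has rank 15 and Smith normal form diag(1,1,1,1,1,1,1,1,1,1,1,1,1,1,1).

Computing H_k = (kernel of ∂_k) / (image of ∂_{k+1}):

  H_2: rank ker ∂_2 − rank ∂_3 = (16 − 15) − 0 = 1, and there is no ∂_3, so H_2 ≅ Z.

(K is a triangulation of the torus T^2.)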